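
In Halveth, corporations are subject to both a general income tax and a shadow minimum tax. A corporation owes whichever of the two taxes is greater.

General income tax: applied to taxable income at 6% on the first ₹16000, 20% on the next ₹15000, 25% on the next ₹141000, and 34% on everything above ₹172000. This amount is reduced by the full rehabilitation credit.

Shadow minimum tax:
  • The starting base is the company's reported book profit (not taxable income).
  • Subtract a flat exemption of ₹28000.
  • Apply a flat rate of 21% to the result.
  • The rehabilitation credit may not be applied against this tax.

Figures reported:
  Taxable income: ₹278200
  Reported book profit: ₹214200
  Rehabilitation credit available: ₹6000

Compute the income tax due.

Shadow minimum tax:
  Base (reported book profit): ₹214200
  Less exemption ₹28000 → base ₹186200
  ₹186200 × 21% = ₹39102

General income tax:
  ₹16000 × 6% = ₹960
  ₹15000 × 20% = ₹3000
  ₹141000 × 25% = ₹35250
  ₹106200 × 34% = ₹36108
  → ₹75318
  Less rehabilitation credit ₹6000 → ₹69318

₹69318 > ₹39102, so the general income tax governs.

₹69318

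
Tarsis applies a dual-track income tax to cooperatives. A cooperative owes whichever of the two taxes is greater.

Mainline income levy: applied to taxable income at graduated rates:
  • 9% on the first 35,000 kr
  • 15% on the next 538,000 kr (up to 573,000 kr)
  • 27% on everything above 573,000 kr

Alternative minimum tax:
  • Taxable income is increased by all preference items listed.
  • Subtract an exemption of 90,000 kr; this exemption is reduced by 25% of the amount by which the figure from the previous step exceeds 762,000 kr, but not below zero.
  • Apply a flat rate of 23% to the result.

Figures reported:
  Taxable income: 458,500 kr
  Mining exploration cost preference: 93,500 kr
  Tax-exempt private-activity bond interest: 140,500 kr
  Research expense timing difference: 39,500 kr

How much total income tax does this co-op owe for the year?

Alternative minimum tax:
  Adjusted income: 458,500 kr + 93,500 kr + 140,500 kr + 39,500 kr = 732,000 kr
  Exemption: 732,000 kr ≤ 762,000 kr, so full 90,000 kr applies
  Base: 732,000 kr − 90,000 kr = 642,000 kr
  642,000 kr × 23% = 147,660 kr

Mainline income levy:
  35,000 kr × 9% = 3,150 kr
  423,500 kr × 15% = 63,525 kr
  → 66,675 kr

147,660 kr > 66,675 kr, so the alternative minimum tax is the binding amount.

147,660 kr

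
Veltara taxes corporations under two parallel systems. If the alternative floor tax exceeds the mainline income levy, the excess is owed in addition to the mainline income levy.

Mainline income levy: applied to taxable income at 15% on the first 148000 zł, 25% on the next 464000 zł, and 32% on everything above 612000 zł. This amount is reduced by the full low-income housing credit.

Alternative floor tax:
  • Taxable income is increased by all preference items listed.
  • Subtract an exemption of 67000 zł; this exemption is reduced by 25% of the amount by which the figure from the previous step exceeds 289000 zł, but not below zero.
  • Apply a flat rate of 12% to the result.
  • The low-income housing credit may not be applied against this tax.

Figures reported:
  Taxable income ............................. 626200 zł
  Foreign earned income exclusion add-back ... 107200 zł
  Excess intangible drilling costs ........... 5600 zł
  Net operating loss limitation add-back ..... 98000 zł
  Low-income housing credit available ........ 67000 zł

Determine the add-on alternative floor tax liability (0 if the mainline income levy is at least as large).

Alternative floor tax:
  Adjusted income: 626200 zł + 107200 zł + 5600 zł + 98000 zł = 837000 zł
  Exemption: 25% × (837000 zł − 289000 zł) = 137000 zł ≥ 67000 zł, so the exemption is fully phased out
  Base: 837000 zł − 0 zł = 837000 zł
  837000 zł × 12% = 100440 zł

Mainline income levy:
  148000 zł × 15% = 22200 zł
  464000 zł × 25% = 116000 zł
  14200 zł × 32% = 4544 zł
  → 142744 zł
  Less low-income housing credit 67000 zł → 75744 zł

Excess of alternative floor tax over mainline income levy: 100440 zł − 75744 zł = 24696 zł.

24696 zł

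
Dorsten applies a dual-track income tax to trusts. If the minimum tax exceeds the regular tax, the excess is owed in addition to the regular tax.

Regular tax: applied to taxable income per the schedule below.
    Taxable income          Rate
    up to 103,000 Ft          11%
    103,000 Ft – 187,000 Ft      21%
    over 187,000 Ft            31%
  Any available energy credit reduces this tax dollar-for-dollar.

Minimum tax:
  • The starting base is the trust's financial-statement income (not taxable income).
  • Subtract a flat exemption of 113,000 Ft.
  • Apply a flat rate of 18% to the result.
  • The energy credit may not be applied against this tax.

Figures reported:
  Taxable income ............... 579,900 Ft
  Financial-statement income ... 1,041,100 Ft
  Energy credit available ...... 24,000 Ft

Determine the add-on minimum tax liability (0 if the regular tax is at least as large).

40,289 Ft

Minimum tax:
  Base (financial-statement income): 1,041,100 Ft
  Less exemption 113,000 Ft → base 928,100 Ft
  928,100 Ft × 18% = 167,058 Ft

Regular tax:
  103,000 Ft × 11% = 11,330 Ft
  84,000 Ft × 21% = 17,640 Ft
  392,900 Ft × 31% = 121,799 Ft
  → 150,769 Ft
  Less energy credit 24,000 Ft → 126,769 Ft

Excess of minimum tax over regular tax: 167,058 Ft − 126,769 Ft = 40,289 Ft.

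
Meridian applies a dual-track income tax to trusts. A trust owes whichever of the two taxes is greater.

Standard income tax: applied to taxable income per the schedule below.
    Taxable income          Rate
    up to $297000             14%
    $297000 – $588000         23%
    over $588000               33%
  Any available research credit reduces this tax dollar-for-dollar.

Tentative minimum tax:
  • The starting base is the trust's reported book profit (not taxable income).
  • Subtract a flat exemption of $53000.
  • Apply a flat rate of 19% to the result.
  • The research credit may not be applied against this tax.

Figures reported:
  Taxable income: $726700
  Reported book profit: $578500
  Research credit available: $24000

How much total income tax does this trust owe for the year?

$130281

Tentative minimum tax:
  Base (reported book profit): $578500
  Less exemption $53000 → base $525500
  $525500 × 19% = $99845

Standard income tax:
  $297000 × 14% = $41580
  $291000 × 23% = $66930
  $138700 × 33% = $45771
  → $154281
  Less research credit $24000 → $130281

$130281 > $99845, so the standard income tax governs.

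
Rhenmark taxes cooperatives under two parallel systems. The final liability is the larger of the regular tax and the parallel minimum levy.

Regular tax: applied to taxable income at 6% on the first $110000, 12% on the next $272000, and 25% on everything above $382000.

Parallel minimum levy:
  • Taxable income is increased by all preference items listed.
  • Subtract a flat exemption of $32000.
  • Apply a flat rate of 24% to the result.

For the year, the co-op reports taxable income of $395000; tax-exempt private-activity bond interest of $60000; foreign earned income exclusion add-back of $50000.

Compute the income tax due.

Regular tax:
  $110000 × 6% = $6600
  $272000 × 12% = $32640
  $13000 × 25% = $3250
  → $42490

Parallel minimum levy:
  Adjusted income: $395000 + $60000 + $50000 = $505000
  Less exemption $32000 → base $473000
  $473000 × 24% = $113520

$113520 > $42490, so the parallel minimum levy is the binding amount.

$113520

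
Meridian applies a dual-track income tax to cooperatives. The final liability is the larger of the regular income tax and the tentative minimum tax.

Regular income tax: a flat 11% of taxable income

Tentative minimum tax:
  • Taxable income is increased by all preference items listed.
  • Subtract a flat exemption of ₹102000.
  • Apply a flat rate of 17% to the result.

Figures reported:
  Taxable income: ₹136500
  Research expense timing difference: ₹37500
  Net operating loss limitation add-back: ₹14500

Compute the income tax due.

Tentative minimum tax:
  Adjusted income: ₹136500 + ₹37500 + ₹14500 = ₹188500
  Less exemption ₹102000 → base ₹86500
  ₹86500 × 17% = ₹14705

Regular income tax:
  ₹136500 × 11% = ₹15015

₹15015 > ₹14705, so the regular income tax governs.

₹15015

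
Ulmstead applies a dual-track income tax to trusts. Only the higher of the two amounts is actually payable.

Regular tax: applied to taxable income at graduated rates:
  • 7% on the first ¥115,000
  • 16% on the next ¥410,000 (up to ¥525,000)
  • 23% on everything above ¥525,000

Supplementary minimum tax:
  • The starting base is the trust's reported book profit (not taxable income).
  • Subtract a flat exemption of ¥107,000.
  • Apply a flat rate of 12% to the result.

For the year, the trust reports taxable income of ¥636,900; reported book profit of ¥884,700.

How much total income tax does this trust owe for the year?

Supplementary minimum tax:
  Base (reported book profit): ¥884,700
  Less exemption ¥107,000 → base ¥777,700
  ¥777,700 × 12% = ¥93,324

Regular tax:
  ¥115,000 × 7% = ¥8,050
  ¥410,000 × 16% = ¥65,600
  ¥111,900 × 23% = ¥25,737
  → ¥99,387

¥99,387 > ¥93,324, so the regular tax governs.

¥99,387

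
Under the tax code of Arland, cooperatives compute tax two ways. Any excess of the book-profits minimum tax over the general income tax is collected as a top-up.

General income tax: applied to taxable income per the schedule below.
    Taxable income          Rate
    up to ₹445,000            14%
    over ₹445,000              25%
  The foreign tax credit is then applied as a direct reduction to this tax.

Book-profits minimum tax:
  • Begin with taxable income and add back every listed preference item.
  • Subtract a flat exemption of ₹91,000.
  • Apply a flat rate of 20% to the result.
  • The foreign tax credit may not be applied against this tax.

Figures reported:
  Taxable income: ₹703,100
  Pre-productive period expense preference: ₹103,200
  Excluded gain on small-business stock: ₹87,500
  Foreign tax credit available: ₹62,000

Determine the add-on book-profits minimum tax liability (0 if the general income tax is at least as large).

General income tax:
  ₹445,000 × 14% = ₹62,300
  ₹258,100 × 25% = ₹64,525
  → ₹126,825
  Less foreign tax credit ₹62,000 → ₹64,825

Book-profits minimum tax:
  Adjusted income: ₹703,100 + ₹103,200 + ₹87,500 = ₹893,800
  Less exemption ₹91,000 → base ₹802,800
  ₹802,800 × 20% = ₹160,560

Excess of book-profits minimum tax over general income tax: ₹160,560 − ₹64,825 = ₹95,735.

₹95,735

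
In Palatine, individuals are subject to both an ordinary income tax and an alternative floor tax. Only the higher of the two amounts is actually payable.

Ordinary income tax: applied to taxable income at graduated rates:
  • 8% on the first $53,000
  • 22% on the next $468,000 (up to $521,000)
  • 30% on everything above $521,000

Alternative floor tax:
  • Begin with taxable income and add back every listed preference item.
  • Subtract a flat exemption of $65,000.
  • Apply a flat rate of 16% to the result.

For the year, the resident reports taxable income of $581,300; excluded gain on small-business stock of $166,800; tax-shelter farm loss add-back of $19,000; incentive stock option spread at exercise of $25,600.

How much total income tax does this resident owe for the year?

$125,290

Ordinary income tax:
  $53,000 × 8% = $4,240
  $468,000 × 22% = $102,960
  $60,300 × 30% = $18,090
  → $125,290

Alternative floor tax:
  Adjusted income: $581,300 + $166,800 + $19,000 + $25,600 = $792,700
  Less exemption $65,000 → base $727,700
  $727,700 × 16% = $116,432

$125,290 > $116,432, so the ordinary income tax governs.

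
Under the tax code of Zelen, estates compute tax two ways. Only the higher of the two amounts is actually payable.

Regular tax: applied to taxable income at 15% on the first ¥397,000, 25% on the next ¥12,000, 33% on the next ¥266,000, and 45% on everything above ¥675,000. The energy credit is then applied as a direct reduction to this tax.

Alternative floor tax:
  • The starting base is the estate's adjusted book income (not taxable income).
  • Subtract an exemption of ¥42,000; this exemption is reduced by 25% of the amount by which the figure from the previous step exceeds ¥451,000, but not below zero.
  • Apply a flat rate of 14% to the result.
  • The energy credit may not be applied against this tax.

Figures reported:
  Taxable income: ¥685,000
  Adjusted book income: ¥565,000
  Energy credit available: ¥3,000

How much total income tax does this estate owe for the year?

¥151,830

Alternative floor tax:
  Base (adjusted book income): ¥565,000
  Exemption: ¥42,000 − 25% × (¥565,000 − ¥451,000) = ¥42,000 − ¥28,500 = ¥13,500
  Base: ¥565,000 − ¥13,500 = ¥551,500
  ¥551,500 × 14% = ¥77,210

Regular tax:
  ¥397,000 × 15% = ¥59,550
  ¥12,000 × 25% = ¥3,000
  ¥266,000 × 33% = ¥87,780
  ¥10,000 × 45% = ¥4,500
  → ¥154,830
  Less energy credit ¥3,000 → ¥151,830

¥151,830 > ¥77,210, so the regular tax governs.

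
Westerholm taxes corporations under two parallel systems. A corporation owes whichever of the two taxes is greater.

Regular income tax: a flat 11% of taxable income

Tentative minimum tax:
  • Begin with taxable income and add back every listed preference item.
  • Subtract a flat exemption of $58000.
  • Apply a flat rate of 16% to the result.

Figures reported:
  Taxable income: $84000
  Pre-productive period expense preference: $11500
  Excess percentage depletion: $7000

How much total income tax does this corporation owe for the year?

Tentative minimum tax:
  Adjusted income: $84000 + $11500 + $7000 = $102500
  Less exemption $58000 → base $44500
  $44500 × 16% = $7120

Regular income tax:
  $84000 × 11% = $9240

$9240 > $7120, so the regular income tax governs.

$9240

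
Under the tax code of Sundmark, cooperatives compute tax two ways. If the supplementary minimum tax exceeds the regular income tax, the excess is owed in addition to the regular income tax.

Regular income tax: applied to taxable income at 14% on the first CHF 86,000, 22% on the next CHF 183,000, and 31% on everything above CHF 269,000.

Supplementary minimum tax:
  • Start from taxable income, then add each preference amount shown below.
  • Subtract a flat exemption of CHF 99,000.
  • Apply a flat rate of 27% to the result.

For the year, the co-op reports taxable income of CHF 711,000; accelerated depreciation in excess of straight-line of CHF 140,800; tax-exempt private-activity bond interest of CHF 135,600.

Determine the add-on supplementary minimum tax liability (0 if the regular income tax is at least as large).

CHF 50,548

Supplementary minimum tax:
  Adjusted income: CHF 711,000 + CHF 140,800 + CHF 135,600 = CHF 987,400
  Less exemption CHF 99,000 → base CHF 888,400
  CHF 888,400 × 27% = CHF 239,868

Regular income tax:
  CHF 86,000 × 14% = CHF 12,040
  CHF 183,000 × 22% = CHF 40,260
  CHF 442,000 × 31% = CHF 137,020
  → CHF 189,320

Excess of supplementary minimum tax over regular income tax: CHF 239,868 − CHF 189,320 = CHF 50,548.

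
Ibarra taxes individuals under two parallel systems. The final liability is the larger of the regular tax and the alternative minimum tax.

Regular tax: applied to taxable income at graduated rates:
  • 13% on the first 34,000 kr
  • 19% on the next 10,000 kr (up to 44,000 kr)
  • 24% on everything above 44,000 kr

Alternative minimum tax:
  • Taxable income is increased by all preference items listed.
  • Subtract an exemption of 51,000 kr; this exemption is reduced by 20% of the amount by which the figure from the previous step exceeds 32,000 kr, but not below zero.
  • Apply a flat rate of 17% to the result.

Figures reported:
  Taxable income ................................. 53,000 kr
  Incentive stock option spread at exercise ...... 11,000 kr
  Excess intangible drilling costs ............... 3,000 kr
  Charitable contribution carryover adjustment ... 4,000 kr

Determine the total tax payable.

8,480 kr

Alternative minimum tax:
  Adjusted income: 53,000 kr + 11,000 kr + 3,000 kr + 4,000 kr = 71,000 kr
  Exemption: 51,000 kr − 20% × (71,000 kr − 32,000 kr) = 51,000 kr − 7,800 kr = 43,200 kr
  Base: 71,000 kr − 43,200 kr = 27,800 kr
  27,800 kr × 17% = 4,726 kr

Regular tax:
  34,000 kr × 13% = 4,420 kr
  10,000 kr × 19% = 1,900 kr
  9,000 kr × 24% = 2,160 kr
  → 8,480 kr

8,480 kr > 4,726 kr, so the regular tax governs.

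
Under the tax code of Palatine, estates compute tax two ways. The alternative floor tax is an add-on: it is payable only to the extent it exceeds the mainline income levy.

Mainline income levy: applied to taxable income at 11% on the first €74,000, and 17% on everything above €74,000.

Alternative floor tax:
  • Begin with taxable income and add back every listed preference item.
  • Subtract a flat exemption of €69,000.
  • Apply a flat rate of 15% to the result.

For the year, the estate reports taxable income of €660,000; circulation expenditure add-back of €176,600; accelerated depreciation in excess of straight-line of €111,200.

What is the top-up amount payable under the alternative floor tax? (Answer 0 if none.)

Mainline income levy:
  €74,000 × 11% = €8,140
  €586,000 × 17% = €99,620
  → €107,760

Alternative floor tax:
  Adjusted income: €660,000 + €176,600 + €111,200 = €947,800
  Less exemption €69,000 → base €878,800
  €878,800 × 15% = €131,820

Excess of alternative floor tax over mainline income levy: €131,820 − €107,760 = €24,060.

€24,060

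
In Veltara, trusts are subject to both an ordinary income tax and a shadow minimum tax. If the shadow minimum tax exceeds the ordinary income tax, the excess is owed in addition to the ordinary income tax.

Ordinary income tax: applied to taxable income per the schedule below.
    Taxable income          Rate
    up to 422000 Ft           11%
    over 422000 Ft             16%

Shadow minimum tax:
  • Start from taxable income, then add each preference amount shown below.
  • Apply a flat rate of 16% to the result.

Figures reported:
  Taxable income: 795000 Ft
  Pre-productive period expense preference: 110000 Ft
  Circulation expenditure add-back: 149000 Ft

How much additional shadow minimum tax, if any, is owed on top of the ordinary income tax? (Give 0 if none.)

Shadow minimum tax:
  Adjusted income: 795000 Ft + 110000 Ft + 149000 Ft = 1054000 Ft
  1054000 Ft × 16% = 168640 Ft

Ordinary income tax:
  422000 Ft × 11% = 46420 Ft
  373000 Ft × 16% = 59680 Ft
  → 106100 Ft

Excess of shadow minimum tax over ordinary income tax: 168640 Ft − 106100 Ft = 62540 Ft.

62540 Ft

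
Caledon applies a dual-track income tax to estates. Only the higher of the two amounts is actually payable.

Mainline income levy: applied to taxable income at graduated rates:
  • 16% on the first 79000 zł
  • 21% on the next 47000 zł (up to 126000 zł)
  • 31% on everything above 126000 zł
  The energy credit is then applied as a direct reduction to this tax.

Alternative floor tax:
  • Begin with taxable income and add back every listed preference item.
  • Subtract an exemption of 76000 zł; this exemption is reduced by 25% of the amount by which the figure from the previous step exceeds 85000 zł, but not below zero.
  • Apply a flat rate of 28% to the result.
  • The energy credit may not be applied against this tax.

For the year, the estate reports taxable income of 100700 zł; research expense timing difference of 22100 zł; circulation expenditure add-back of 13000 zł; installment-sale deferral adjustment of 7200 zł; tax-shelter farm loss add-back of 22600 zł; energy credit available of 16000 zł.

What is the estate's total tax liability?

Mainline income levy:
  79000 zł × 16% = 12640 zł
  21700 zł × 21% = 4557 zł
  → 17197 zł
  Less energy credit 16000 zł → 1197 zł

Alternative floor tax:
  Adjusted income: 100700 zł + 22100 zł + 13000 zł + 7200 zł + 22600 zł = 165600 zł
  Exemption: 76000 zł − 25% × (165600 zł − 85000 zł) = 76000 zł − 20150 zł = 55850 zł
  Base: 165600 zł − 55850 zł = 109750 zł
  109750 zł × 28% = 30730 zł

30730 zł > 1197 zł, so the alternative floor tax is the binding amount.

30730 zł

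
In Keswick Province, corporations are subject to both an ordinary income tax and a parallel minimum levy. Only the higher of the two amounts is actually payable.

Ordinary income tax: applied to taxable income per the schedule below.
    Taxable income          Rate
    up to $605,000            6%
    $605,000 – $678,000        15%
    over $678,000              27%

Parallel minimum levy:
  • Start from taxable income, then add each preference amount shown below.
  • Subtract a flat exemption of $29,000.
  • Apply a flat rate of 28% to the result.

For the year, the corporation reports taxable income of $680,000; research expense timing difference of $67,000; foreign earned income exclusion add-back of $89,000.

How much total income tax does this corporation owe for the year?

$225,960

Parallel minimum levy:
  Adjusted income: $680,000 + $67,000 + $89,000 = $836,000
  Less exemption $29,000 → base $807,000
  $807,000 × 28% = $225,960

Ordinary income tax:
  $605,000 × 6% = $36,300
  $73,000 × 15% = $10,950
  $2,000 × 27% = $540
  → $47,790

$225,960 > $47,790, so the parallel minimum levy is the binding amount.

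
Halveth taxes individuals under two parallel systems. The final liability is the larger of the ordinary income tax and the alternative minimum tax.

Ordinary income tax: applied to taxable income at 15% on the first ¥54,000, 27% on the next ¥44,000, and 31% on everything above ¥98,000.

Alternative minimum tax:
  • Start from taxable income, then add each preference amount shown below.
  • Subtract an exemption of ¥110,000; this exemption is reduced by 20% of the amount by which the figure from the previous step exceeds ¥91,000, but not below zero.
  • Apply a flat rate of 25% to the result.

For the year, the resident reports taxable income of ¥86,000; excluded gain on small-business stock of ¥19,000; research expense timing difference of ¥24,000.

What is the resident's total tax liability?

¥16,740

Ordinary income tax:
  ¥54,000 × 15% = ¥8,100
  ¥32,000 × 27% = ¥8,640
  → ¥16,740

Alternative minimum tax:
  Adjusted income: ¥86,000 + ¥19,000 + ¥24,000 = ¥129,000
  Exemption: ¥110,000 − 20% × (¥129,000 − ¥91,000) = ¥110,000 − ¥7,600 = ¥102,400
  Base: ¥129,000 − ¥102,400 = ¥26,600
  ¥26,600 × 25% = ¥6,650

¥16,740 > ¥6,650, so the ordinary income tax governs.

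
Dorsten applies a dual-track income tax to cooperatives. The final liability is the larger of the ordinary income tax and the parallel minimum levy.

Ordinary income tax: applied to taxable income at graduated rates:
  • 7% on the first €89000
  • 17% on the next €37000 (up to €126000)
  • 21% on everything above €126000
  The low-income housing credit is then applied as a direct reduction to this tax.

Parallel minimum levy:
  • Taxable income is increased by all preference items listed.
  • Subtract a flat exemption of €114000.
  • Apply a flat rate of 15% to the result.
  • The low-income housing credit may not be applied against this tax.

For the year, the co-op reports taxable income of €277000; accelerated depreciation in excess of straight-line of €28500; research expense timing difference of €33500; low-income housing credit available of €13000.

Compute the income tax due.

€33750

Parallel minimum levy:
  Adjusted income: €277000 + €28500 + €33500 = €339000
  Less exemption €114000 → base €225000
  €225000 × 15% = €33750

Ordinary income tax:
  €89000 × 7% = €6230
  €37000 × 17% = €6290
  €151000 × 21% = €31710
  → €44230
  Less low-income housing credit €13000 → €31230

€33750 > €31230, so the parallel minimum levy is the binding amount.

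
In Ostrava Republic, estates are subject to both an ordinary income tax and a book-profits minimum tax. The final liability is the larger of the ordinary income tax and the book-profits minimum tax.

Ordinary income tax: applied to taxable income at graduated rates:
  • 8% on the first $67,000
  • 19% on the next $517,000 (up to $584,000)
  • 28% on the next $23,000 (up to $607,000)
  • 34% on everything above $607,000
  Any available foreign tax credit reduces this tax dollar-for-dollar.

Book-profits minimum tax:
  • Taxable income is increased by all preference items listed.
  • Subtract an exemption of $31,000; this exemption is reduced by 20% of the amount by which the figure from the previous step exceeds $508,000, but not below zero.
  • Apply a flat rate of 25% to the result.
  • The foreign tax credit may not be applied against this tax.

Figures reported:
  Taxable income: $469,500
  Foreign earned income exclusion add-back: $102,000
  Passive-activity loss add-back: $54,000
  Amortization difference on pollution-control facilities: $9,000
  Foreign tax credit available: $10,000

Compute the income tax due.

Book-profits minimum tax:
  Adjusted income: $469,500 + $102,000 + $54,000 + $9,000 = $634,500
  Exemption: $31,000 − 20% × ($634,500 − $508,000) = $31,000 − $25,300 = $5,700
  Base: $634,500 − $5,700 = $628,800
  $628,800 × 25% = $157,200

Ordinary income tax:
  $67,000 × 8% = $5,360
  $402,500 × 19% = $76,475
  → $81,835
  Less foreign tax credit $10,000 → $71,835

$157,200 > $71,835, so the book-profits minimum tax is the binding amount.

$157,200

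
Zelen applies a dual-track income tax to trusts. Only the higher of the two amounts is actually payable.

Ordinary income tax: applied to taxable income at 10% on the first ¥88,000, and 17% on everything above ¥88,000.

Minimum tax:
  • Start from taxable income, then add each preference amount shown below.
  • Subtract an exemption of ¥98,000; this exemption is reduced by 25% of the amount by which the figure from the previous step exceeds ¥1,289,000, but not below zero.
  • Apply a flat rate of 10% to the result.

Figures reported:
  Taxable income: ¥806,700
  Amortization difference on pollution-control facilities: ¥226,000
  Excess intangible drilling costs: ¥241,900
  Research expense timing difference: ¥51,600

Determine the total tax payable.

Ordinary income tax:
  ¥88,000 × 10% = ¥8,800
  ¥718,700 × 17% = ¥122,179
  → ¥130,979

Minimum tax:
  Adjusted income: ¥806,700 + ¥226,000 + ¥241,900 + ¥51,600 = ¥1,326,200
  Exemption: ¥98,000 − 25% × (¥1,326,200 − ¥1,289,000) = ¥98,000 − ¥9,300 = ¥88,700
  Base: ¥1,326,200 − ¥88,700 = ¥1,237,500
  ¥1,237,500 × 10% = ¥123,750

¥130,979 > ¥123,750, so the ordinary income tax governs.

¥130,979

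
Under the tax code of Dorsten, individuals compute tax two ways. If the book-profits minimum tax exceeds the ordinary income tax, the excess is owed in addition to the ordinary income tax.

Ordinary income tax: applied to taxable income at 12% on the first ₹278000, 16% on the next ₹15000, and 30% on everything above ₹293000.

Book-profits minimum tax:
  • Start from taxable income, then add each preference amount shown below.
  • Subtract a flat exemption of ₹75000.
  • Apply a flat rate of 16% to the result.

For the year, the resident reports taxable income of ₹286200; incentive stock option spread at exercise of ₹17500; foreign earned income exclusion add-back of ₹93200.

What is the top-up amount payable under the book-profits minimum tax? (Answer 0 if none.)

₹16832

Ordinary income tax:
  ₹278000 × 12% = ₹33360
  ₹8200 × 16% = ₹1312
  → ₹34672

Book-profits minimum tax:
  Adjusted income: ₹286200 + ₹17500 + ₹93200 = ₹396900
  Less exemption ₹75000 → base ₹321900
  ₹321900 × 16% = ₹51504

Excess of book-profits minimum tax over ordinary income tax: ₹51504 − ₹34672 = ₹16832.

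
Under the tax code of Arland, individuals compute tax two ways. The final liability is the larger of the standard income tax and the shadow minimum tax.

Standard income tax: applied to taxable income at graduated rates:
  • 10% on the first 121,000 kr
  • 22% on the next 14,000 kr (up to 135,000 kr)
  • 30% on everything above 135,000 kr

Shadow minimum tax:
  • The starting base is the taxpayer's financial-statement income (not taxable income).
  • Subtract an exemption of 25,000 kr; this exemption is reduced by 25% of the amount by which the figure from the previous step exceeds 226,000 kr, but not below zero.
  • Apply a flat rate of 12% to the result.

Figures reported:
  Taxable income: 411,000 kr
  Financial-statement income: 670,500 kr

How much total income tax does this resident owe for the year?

97,980 kr

Shadow minimum tax:
  Base (financial-statement income): 670,500 kr
  Exemption: 25% × (670,500 kr − 226,000 kr) = 111,125 kr ≥ 25,000 kr, so the exemption is fully phased out
  Base: 670,500 kr − 0 kr = 670,500 kr
  670,500 kr × 12% = 80,460 kr

Standard income tax:
  121,000 kr × 10% = 12,100 kr
  14,000 kr × 22% = 3,080 kr
  276,000 kr × 30% = 82,800 kr
  → 97,980 kr

97,980 kr > 80,460 kr, so the standard income tax governs.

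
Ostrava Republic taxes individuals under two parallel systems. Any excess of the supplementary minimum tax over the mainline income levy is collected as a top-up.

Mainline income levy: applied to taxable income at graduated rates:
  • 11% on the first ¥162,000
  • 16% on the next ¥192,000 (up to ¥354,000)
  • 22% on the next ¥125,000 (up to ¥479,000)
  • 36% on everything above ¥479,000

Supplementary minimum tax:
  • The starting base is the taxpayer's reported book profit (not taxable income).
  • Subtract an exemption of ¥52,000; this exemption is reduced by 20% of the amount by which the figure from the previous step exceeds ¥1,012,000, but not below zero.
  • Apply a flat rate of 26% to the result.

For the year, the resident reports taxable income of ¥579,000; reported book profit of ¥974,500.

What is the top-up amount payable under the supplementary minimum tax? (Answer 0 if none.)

Supplementary minimum tax:
  Base (reported book profit): ¥974,500
  Exemption: ¥974,500 ≤ ¥1,012,000, so full ¥52,000 applies
  Base: ¥974,500 − ¥52,000 = ¥922,500
  ¥922,500 × 26% = ¥239,850

Mainline income levy:
  ¥162,000 × 11% = ¥17,820
  ¥192,000 × 16% = ¥30,720
  ¥125,000 × 22% = ¥27,500
  ¥100,000 × 36% = ¥36,000
  → ¥112,040

Excess of supplementary minimum tax over mainline income levy: ¥239,850 − ¥112,040 = ¥127,810.

¥127,810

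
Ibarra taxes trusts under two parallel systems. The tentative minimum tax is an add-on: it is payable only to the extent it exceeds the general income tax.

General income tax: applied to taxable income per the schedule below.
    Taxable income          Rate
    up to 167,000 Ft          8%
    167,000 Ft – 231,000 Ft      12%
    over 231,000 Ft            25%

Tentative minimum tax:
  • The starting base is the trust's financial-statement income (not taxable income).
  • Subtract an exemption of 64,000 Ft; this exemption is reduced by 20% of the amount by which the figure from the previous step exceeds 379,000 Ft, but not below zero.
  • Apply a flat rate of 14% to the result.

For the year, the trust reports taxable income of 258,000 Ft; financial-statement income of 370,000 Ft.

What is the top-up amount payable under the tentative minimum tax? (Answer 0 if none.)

15,050 Ft

General income tax:
  167,000 Ft × 8% = 13,360 Ft
  64,000 Ft × 12% = 7,680 Ft
  27,000 Ft × 25% = 6,750 Ft
  → 27,790 Ft

Tentative minimum tax:
  Base (financial-statement income): 370,000 Ft
  Exemption: 370,000 Ft ≤ 379,000 Ft, so full 64,000 Ft applies
  Base: 370,000 Ft − 64,000 Ft = 306,000 Ft
  306,000 Ft × 14% = 42,840 Ft

Excess of tentative minimum tax over general income tax: 42,840 Ft − 27,790 Ft = 15,050 Ft.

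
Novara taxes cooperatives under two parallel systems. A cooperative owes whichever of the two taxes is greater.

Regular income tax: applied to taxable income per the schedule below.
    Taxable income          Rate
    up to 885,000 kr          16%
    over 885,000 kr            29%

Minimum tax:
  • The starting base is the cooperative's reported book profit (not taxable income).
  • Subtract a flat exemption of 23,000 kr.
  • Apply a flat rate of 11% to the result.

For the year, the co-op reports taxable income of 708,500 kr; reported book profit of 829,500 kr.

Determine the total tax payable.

113,360 kr

Minimum tax:
  Base (reported book profit): 829,500 kr
  Less exemption 23,000 kr → base 806,500 kr
  806,500 kr × 11% = 88,715 kr

Regular income tax:
  708,500 kr × 16% = 113,360 kr

113,360 kr > 88,715 kr, so the regular income tax governs.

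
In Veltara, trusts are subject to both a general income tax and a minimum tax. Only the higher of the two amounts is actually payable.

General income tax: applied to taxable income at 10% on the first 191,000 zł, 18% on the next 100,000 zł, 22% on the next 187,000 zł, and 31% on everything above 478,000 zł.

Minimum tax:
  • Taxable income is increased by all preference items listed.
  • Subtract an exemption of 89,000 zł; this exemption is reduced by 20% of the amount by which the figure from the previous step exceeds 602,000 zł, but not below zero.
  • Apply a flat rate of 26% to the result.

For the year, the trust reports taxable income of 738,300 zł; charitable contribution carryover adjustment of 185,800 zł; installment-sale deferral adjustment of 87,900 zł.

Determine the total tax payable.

261,300 zł

General income tax:
  191,000 zł × 10% = 19,100 zł
  100,000 zł × 18% = 18,000 zł
  187,000 zł × 22% = 41,140 zł
  260,300 zł × 31% = 80,693 zł
  → 158,933 zł

Minimum tax:
  Adjusted income: 738,300 zł + 185,800 zł + 87,900 zł = 1,012,000 zł
  Exemption: 89,000 zł − 20% × (1,012,000 zł − 602,000 zł) = 89,000 zł − 82,000 zł = 7,000 zł
  Base: 1,012,000 zł − 7,000 zł = 1,005,000 zł
  1,005,000 zł × 26% = 261,300 zł

261,300 zł > 158,933 zł, so the minimum tax is the binding amount.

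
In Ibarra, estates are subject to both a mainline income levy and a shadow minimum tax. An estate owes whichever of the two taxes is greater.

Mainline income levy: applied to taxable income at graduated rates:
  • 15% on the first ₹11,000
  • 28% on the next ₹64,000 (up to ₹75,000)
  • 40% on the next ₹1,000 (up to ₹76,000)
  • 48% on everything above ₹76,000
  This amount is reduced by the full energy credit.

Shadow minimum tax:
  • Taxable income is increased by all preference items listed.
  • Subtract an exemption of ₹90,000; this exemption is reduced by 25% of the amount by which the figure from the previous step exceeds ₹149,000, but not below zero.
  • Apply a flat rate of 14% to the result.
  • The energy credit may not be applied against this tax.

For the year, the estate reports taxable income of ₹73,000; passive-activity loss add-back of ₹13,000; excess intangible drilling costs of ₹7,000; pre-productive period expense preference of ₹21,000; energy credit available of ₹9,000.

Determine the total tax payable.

Shadow minimum tax:
  Adjusted income: ₹73,000 + ₹13,000 + ₹7,000 + ₹21,000 = ₹114,000
  Exemption: ₹114,000 ≤ ₹149,000, so full ₹90,000 applies
  Base: ₹114,000 − ₹90,000 = ₹24,000
  ₹24,000 × 14% = ₹3,360

Mainline income levy:
  ₹11,000 × 15% = ₹1,650
  ₹62,000 × 28% = ₹17,360
  → ₹19,010
  Less energy credit ₹9,000 → ₹10,010

₹10,010 > ₹3,360, so the mainline income levy governs.

₹10,010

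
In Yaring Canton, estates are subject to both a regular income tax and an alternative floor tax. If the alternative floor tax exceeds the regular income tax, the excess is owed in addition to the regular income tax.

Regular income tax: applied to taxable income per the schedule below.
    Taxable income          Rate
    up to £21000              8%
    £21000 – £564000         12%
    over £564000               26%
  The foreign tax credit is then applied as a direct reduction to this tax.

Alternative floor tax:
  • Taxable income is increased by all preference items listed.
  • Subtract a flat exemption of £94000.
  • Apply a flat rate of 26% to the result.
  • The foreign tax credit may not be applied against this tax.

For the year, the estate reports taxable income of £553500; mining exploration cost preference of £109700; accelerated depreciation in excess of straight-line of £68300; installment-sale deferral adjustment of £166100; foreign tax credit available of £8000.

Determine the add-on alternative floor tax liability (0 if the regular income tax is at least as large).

Regular income tax:
  £21000 × 8% = £1680
  £532500 × 12% = £63900
  → £65580
  Less foreign tax credit £8000 → £57580

Alternative floor tax:
  Adjusted income: £553500 + £109700 + £68300 + £166100 = £897600
  Less exemption £94000 → base £803600
  £803600 × 26% = £208936

Excess of alternative floor tax over regular income tax: £208936 − £57580 = £151356.

£151356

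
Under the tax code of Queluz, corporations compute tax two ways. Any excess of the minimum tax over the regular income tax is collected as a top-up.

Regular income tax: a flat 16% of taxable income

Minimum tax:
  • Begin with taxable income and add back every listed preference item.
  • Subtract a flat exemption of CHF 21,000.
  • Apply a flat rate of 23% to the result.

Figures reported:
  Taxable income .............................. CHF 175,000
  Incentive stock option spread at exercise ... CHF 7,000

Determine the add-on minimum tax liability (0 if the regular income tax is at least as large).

CHF 9,030

Minimum tax:
  Adjusted income: CHF 175,000 + CHF 7,000 = CHF 182,000
  Less exemption CHF 21,000 → base CHF 161,000
  CHF 161,000 × 23% = CHF 37,030

Regular income tax:
  CHF 175,000 × 16% = CHF 28,000

Excess of minimum tax over regular income tax: CHF 37,030 − CHF 28,000 = CHF 9,030.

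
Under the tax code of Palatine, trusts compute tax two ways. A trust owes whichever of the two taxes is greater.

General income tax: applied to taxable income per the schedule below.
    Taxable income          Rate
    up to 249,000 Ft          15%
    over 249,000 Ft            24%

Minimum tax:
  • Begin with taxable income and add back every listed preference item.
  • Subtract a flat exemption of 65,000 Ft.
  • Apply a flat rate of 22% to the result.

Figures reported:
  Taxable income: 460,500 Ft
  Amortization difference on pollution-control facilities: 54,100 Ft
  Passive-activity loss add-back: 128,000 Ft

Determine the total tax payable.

General income tax:
  249,000 Ft × 15% = 37,350 Ft
  211,500 Ft × 24% = 50,760 Ft
  → 88,110 Ft

Minimum tax:
  Adjusted income: 460,500 Ft + 54,100 Ft + 128,000 Ft = 642,600 Ft
  Less exemption 65,000 Ft → base 577,600 Ft
  577,600 Ft × 22% = 127,072 Ft

127,072 Ft > 88,110 Ft, so the minimum tax is the binding amount.

127,072 Ft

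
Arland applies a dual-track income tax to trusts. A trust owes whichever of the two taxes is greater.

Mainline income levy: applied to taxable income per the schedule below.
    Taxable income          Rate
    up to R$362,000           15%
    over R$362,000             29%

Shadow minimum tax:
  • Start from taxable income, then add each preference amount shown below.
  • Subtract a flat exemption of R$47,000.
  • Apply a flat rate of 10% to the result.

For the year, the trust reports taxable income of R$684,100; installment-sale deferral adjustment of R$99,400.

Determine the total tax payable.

R$147,709

Shadow minimum tax:
  Adjusted income: R$684,100 + R$99,400 = R$783,500
  Less exemption R$47,000 → base R$736,500
  R$736,500 × 10% = R$73,650

Mainline income levy:
  R$362,000 × 15% = R$54,300
  R$322,100 × 29% = R$93,409
  → R$147,709

R$147,709 > R$73,650, so the mainline income levy governs.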